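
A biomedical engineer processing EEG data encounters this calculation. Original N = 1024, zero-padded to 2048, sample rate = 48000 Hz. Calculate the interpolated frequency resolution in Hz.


Frequency resolution after zero-padding:
N_padded = 1024 * 2 = 2048
df = fs / N_padded
   = 48000 / 2048
   = 23.4375 Hz

23.4375 Hz


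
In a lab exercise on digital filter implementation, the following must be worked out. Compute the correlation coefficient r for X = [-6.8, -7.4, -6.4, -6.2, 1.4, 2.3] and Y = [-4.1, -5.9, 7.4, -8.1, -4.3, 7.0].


Pearson correlation coefficient (population):
r = cov(X,Y) / (std(X) * std(Y))
Mean X = -3.85, Mean Y = -1.3333
Cov(X,Y) = 8.946667
Std(X) = 4.056168, Std(Y) = 6.175399
r = 0.3572

0.3572


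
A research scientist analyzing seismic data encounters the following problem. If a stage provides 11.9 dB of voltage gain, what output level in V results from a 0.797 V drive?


Output voltage from dB gain:
V_out = V_in * 10^(gain_dB / 20)
      = 0.797 * 10^(11.9 / 20)
      = 0.797 * 3.935501
      = 3.1366 V

3.1366 V


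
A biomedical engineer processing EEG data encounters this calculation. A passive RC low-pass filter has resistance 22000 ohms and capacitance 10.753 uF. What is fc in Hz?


Cutoff frequency of a first-order RC filter:
fc = 1 / (2 * pi * R * C)
C = 10.753 uF = 1.0753e-05 F
fc = 1 / (2 * pi * 22000 * 1.0753e-05)
   = 1 / 1.4863880153782
   = 0.672772 Hz

0.672772 Hz


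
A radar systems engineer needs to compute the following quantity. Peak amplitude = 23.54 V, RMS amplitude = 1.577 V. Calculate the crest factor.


Crest factor is the ratio of peak to RMS:
CF = V_peak / V_rms
   = 23.54 / 1.577
   = 14.9271

14.9271


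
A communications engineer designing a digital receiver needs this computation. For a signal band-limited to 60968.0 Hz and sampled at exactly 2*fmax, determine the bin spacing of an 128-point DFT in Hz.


Step 1 — Nyquist sampling rate:
fs = 2 * fmax = 2 * 60968.0 = 121936.0 Hz

Step 2 — DFT bin spacing:
df = fs / N = 121936.0 / 128 = 952.625 Hz

952.625 Hz


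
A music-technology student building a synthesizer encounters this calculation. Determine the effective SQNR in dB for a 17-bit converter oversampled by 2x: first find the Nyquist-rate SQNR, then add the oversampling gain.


Step 1 — baseline SQNR at Nyquist:
SQNR_base = 6.02*N + 1.76
          = 6.02*17 + 1.76
          = 104.1 dB

Step 2 — oversampling processing gain:
G = 10*log10(OSR) = 10*log10(2) = 3.01 dB

Step 3 — total:
SQNR_total = 104.1 + 3.01 = 107.11 dB

Base SQNR = 104.1 dB; oversampled SQNR = 107.11 dB


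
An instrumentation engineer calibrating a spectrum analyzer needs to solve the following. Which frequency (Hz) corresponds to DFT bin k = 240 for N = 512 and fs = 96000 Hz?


Frequency of DFT bin k:
f_k = k * fs / N
    = 240 * 96000 / 512
    = 23040000 / 512
    = 45000.0 Hz

45000.0 Hz


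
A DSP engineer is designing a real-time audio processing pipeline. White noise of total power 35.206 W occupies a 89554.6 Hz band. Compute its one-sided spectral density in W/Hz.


Power spectral density:
PSD = P / BW
    = 35.206 / 89554.6
    = 0.00039312 W/Hz

0.00039312 W/Hz


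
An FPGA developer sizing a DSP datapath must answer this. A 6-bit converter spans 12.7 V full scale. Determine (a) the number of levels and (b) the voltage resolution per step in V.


Step 1 — number of quantization levels:
L = 2^N = 2^6 = 64

Step 2 — LSB step size:
delta = Vfs / L
      = 12.7 / 64
      = 0.1984375 V

Levels = 64; step size = 0.1984375 V


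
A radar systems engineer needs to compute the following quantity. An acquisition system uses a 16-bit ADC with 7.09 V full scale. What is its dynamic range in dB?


Dynamic range from full-scale to LSB:
V_min = V_max / 2^bits = 7.09 / 2^16
DR = 20 * log10(V_max / V_min)
   = 20 * log10(2^16)
   = 20 * 16 * log10(2)
   = 96.33 dB

96.33 dB


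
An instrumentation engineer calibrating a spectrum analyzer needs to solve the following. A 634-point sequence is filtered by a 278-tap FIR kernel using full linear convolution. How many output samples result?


Linear convolution output length:
L = N + M - 1
  = 634 + 278 - 1
  = 911 samples

911


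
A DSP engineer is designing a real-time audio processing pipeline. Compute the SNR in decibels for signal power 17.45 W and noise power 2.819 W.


SNR in decibels:
SNR = 10 * log10(Ps / Pn)
    = 10 * log10(17.45 / 2.819)
    = 10 * log10(6.1901)
    = 10 * 0.7917
    = 7.92 dB

7.92 dB


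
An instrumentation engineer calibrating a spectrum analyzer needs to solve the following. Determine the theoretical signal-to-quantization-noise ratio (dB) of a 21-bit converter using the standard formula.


Theoretical SNR for a full-scale sinusoid:
SNR = 6.02 * N + 1.76
    = 6.02 * 21 + 1.76
    = 126.42 + 1.76
    = 128.18 dB

128.18 dB


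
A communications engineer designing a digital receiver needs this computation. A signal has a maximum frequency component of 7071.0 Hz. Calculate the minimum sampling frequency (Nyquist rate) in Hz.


The Nyquist rate is twice the maximum frequency component.
fs_min = 2 * fmax
      = 2 * 7071.0
      = 14142.0 Hz

14142.0


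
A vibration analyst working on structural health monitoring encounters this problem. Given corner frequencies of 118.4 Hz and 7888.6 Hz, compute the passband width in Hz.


Bandwidth is the difference of -3dB frequencies:
BW = f_high - f_low
   = 7888.6 - 118.4
   = 7770.2 Hz

7770.2 Hz


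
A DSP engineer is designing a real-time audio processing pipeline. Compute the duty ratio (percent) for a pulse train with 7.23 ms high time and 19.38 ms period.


Duty cycle as a percentage:
DC = (t_on / T) * 100
   = (7.23 / 19.38) * 100
   = 0.373065 * 100
   = 37.31 %

37.31 %


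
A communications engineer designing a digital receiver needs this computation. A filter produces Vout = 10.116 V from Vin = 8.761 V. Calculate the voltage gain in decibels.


Voltage gain in dB:
G = 20 * log10(Vout / Vin)
  = 20 * log10(10.116 / 8.761)
  = 20 * log10(1.154663)
  = 20 * 0.062455
  = 1.25 dB

1.25 dB


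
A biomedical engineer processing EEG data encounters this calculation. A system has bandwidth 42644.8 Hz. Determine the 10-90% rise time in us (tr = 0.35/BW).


Rise time from bandwidth relationship:
tr = 0.35 / BW
   = 0.35 / 42644.8
   = 8.207331257e-06 s
   = 8.2073 us

8.2073 us


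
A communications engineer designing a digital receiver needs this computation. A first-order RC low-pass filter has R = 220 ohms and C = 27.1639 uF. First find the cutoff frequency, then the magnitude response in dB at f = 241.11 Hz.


Step 1 — cutoff frequency:
fc = 1 / (2*pi*R*C)
C = 27.1639 uF = 2.71639e-05 F
fc = 1 / (2*pi*220*2.71639e-05)
   = 26.6321 Hz

Step 2 — magnitude at f = 241.11 Hz:
|H(f)| = 1 / sqrt(1 + (f/fc)^2)
f/fc = 241.11 / 26.6321 = 9.05336
|H| = 1 / sqrt(1 + 81.963327) = 0.1097885
|H|_dB = 20*log10(0.1097885) = -19.19 dB

fc = 26.6321 Hz; |H(241.11 Hz)| = -19.19 dB


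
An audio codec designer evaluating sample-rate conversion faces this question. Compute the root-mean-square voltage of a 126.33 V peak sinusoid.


RMS voltage for a sinusoidal waveform:
V_rms = V_peak / sqrt(2)
      = 126.33 / 1.414214
      = 89.329 V

89.329 V


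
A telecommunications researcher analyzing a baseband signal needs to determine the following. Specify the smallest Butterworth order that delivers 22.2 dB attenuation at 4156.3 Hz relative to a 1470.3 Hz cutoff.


Butterworth filter order formula:
n = log10(10^(A/10) - 1) / (2 * log10(f_stop/f_pass))
10^(22.2/10) - 1 = 164.9587
f_stop/f_pass = 4156.3 / 1470.3 = 2.8268
n = 2.4566 -> ceil = 3

3


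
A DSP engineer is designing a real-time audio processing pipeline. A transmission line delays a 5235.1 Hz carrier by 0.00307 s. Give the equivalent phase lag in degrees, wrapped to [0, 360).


Phase shift from frequency and time delay:
phi = 360 * f * t_delay
    = 360 * 5235.1 * 0.00307
    = 5785.83 degrees
    mod 360 = 25.83 degrees

25.83 degrees


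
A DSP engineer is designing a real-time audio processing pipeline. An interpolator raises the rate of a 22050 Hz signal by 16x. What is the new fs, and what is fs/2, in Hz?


Step 1 — output sample rate after interpolation by L:
fs_out = L * fs_in = 16 * 22050 = 352800 Hz

Step 2 — Nyquist frequency of the output stream:
f_Nyq = fs_out / 2 = 352800 / 2 = 176400.0 Hz

fs_out = 352800 Hz; f_Nyquist = 176400.0 Hz


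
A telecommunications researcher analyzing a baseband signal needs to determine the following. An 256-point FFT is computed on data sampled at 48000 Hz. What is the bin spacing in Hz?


DFT frequency resolution:
df = fs / N
   = 48000 / 256
   = 187.5 Hz

187.5 Hz


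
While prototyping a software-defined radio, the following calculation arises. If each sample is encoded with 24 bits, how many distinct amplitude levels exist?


Number of quantization levels = 2^N
= 2^24
= 16777216

16777216


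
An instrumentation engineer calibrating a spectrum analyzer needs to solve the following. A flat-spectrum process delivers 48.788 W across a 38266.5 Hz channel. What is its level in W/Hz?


Power spectral density:
PSD = P / BW
    = 48.788 / 38266.5
    = 0.00127495 W/Hz

0.00127495 W/Hz


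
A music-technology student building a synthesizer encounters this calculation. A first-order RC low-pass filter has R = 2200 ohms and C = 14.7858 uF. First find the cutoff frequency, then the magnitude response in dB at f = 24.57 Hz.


Step 1 — cutoff frequency:
fc = 1 / (2*pi*R*C)
C = 14.7858 uF = 1.47858e-05 F
fc = 1 / (2*pi*2200*1.47858e-05)
   = 4.89275 Hz

Step 2 — magnitude at f = 24.57 Hz:
|H(f)| = 1 / sqrt(1 + (f/fc)^2)
f/fc = 24.57 / 4.89275 = 5.021716
|H| = 1 / sqrt(1 + 25.217632) = 0.1953005
|H|_dB = 20*log10(0.1953005) = -14.19 dB

fc = 4.89275 Hz; |H(24.57 Hz)| = -14.19 dB


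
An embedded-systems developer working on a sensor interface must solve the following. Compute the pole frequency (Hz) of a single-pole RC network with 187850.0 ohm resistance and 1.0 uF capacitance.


Cutoff frequency of a first-order RC filter:
fc = 1 / (2 * pi * R * C)
C = 1.0 uF = 1e-06 F
fc = 1 / (2 * pi * 187850.0 * 1e-06)
   = 1 / 1.1802963599537
   = 0.847245 Hz

0.847245 Hz


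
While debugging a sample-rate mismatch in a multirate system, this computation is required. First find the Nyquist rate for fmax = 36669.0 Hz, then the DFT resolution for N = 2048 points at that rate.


Step 1 — Nyquist sampling rate:
fs = 2 * fmax = 2 * 36669.0 = 73338.0 Hz

Step 2 — DFT bin spacing:
df = fs / N = 73338.0 / 2048 = 35.8096 Hz

35.8096 Hz


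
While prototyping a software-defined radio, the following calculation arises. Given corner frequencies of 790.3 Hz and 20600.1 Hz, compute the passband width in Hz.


Bandwidth is the difference of -3dB frequencies:
BW = f_high - f_low
   = 20600.1 - 790.3
   = 19809.8 Hz

19809.8 Hz


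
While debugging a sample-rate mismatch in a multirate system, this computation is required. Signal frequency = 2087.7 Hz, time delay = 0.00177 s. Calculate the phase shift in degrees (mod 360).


Phase shift from frequency and time delay:
phi = 360 * f * t_delay
    = 360 * 2087.7 * 0.00177
    = 1330.28 degrees
    mod 360 = 250.28 degrees

250.28 degrees


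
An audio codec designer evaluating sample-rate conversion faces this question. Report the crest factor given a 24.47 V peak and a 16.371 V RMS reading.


Crest factor is the ratio of peak to RMS:
CF = V_peak / V_rms
   = 24.47 / 16.371
   = 1.4947

1.4947


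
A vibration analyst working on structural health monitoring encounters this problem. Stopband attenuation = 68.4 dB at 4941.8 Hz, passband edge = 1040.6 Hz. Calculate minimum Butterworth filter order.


Butterworth filter order formula:
n = log10(10^(A/10) - 1) / (2 * log10(f_stop/f_pass))
10^(68.4/10) - 1 = 6918308.7092
f_stop/f_pass = 4941.8 / 1040.6 = 4.749
n = 5.0547 -> ceil = 6

6


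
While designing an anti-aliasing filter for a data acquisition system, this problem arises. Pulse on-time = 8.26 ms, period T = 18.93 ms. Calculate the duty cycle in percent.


Duty cycle as a percentage:
DC = (t_on / T) * 100
   = (8.26 / 18.93) * 100
   = 0.436344 * 100
   = 43.63 %

43.63 %


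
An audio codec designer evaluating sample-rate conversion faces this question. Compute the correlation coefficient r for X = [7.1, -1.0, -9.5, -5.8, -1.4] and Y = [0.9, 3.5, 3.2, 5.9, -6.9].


Pearson correlation coefficient (population):
r = cov(X,Y) / (std(X) * std(Y))
Mean X = -2.12, Mean Y = 1.32
Cov(X,Y) = -7.6156
Std(X) = 5.563955, Std(Y) = 4.404725
r = -0.3107

-0.3107


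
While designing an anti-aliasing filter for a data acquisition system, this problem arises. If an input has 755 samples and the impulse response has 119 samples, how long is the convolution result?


Linear convolution output length:
L = N + M - 1
  = 755 + 119 - 1
  = 873 samples

873


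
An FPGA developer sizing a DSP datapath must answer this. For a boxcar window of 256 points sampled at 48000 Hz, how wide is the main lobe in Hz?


Main lobe width for a rectangular window:
Width = 2 * fs / N
      = 2 * 48000 / 256
      = 96000 / 256
      = 375.0 Hz

375.0 Hz


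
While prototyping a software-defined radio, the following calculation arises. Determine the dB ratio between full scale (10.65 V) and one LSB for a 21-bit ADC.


Dynamic range from full-scale to LSB:
V_min = V_max / 2^bits = 10.65 / 2^21
DR = 20 * log10(V_max / V_min)
   = 20 * log10(2^21)
   = 20 * 21 * log10(2)
   = 126.43 dB

126.43 dB


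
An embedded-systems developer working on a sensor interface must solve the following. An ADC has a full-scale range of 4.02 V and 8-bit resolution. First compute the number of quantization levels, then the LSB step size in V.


Step 1 — number of quantization levels:
L = 2^N = 2^8 = 256

Step 2 — LSB step size:
delta = Vfs / L
      = 4.02 / 256
      = 0.01570312 V

Levels = 256; step size = 0.01570312 V


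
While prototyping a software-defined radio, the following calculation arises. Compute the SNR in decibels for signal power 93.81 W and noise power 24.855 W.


SNR in decibels:
SNR = 10 * log10(Ps / Pn)
    = 10 * log10(93.81 / 24.855)
    = 10 * log10(3.7743)
    = 10 * 0.5768
    = 5.77 dB

5.77 dB


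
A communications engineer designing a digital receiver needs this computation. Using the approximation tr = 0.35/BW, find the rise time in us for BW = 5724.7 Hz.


Rise time from bandwidth relationship:
tr = 0.35 / BW
   = 0.35 / 5724.7
   = 6.113857495e-05 s
   = 61.1386 us

61.1386 us


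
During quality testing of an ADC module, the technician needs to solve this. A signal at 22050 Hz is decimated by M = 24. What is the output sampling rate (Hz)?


Decimation reduces the sample rate:
fs_out = fs_in / M
       = 22050 / 24
       = 918.75 Hz

918.75 Hz


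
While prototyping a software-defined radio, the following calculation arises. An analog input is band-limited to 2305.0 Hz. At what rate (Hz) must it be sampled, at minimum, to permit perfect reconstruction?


The Nyquist rate is twice the maximum frequency component.
fs_min = 2 * fmax
      = 2 * 2305.0
      = 4610.0 Hz

4610.0


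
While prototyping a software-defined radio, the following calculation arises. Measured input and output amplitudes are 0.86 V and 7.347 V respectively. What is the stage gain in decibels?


Voltage gain in dB:
G = 20 * log10(Vout / Vin)
  = 20 * log10(7.347 / 0.86)
  = 20 * log10(8.543023)
  = 20 * 0.931612
  = 18.63 dB

18.63 dB


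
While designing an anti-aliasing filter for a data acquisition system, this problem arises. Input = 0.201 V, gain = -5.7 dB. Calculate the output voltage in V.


Output voltage from dB gain:
V_out = V_in * 10^(gain_dB / 20)
      = 0.201 * 10^(-5.7 / 20)
      = 0.201 * 0.5188
      = 0.1043 V

0.1043 V


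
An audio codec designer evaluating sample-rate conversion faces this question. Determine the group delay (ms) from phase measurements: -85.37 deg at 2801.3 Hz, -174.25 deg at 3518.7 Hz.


Group delay from phase difference:
tau = -d(phi)/d(omega)
d(phi) = -88.88 deg = -1.551249 rad
d(omega) = 2*pi*(3518.7 - 2801.3) = 4507.5571 rad/s
tau = -(-1.551249) / 4507.5571
    = 0.3441 ms

0.3441 ms


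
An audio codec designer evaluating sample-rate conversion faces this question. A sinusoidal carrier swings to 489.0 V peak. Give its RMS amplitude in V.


RMS voltage for a sinusoidal waveform:
V_rms = V_peak / sqrt(2)
      = 489.0 / 1.414214
      = 345.775 V

345.775 V


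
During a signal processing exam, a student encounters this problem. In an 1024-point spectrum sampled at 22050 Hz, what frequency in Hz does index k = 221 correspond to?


Frequency of DFT bin k:
f_k = k * fs / N
    = 221 * 22050 / 1024
    = 4873050 / 1024
    = 4758.838 Hz

4758.838 Hz


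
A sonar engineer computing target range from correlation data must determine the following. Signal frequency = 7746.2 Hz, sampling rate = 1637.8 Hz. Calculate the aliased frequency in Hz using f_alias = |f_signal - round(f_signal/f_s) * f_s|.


Compute the nearest integer multiple of fs to the signal:
n = round(7746.2 / 1637.8) = 5
f_alias = |7746.2 - 5 * 1637.8|
        = |7746.2 - 8189.0|
        = 442.8 Hz

442.8


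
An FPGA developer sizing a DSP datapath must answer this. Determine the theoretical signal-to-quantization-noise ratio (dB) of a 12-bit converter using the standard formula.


Theoretical SNR for a full-scale sinusoid:
SNR = 6.02 * N + 1.76
    = 6.02 * 12 + 1.76
    = 72.24 + 1.76
    = 74.0 dB

74.0 dB


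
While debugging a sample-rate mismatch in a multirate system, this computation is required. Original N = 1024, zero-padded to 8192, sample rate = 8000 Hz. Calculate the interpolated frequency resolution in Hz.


Frequency resolution after zero-padding:
N_padded = 1024 * 8 = 8192
df = fs / N_padded
   = 8000 / 8192
   = 0.9766 Hz

0.9766 Hz


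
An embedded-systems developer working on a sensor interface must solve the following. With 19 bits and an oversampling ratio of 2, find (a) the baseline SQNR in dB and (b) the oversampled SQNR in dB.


Step 1 — baseline SQNR at Nyquist:
SQNR_base = 6.02*N + 1.76
          = 6.02*19 + 1.76
          = 116.14 dB

Step 2 — oversampling processing gain:
G = 10*log10(OSR) = 10*log10(2) = 3.01 dB

Step 3 — total:
SQNR_total = 116.14 + 3.01 = 119.15 dB

Base SQNR = 116.14 dB; oversampled SQNR = 119.15 dB


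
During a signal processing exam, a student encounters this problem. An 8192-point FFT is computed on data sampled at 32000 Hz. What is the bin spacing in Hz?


DFT frequency resolution:
df = fs / N
   = 32000 / 8192
   = 3.9062 Hz

3.9062 Hz


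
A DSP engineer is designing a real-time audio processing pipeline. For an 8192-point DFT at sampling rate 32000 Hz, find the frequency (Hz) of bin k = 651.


Frequency of DFT bin k:
f_k = k * fs / N
    = 651 * 32000 / 8192
    = 20832000 / 8192
    = 2542.969 Hz

2542.969 Hz


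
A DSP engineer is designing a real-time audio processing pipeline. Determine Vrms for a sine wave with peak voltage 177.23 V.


RMS voltage for a sinusoidal waveform:
V_rms = V_peak / sqrt(2)
      = 177.23 / 1.414214
      = 125.321 V

125.321 V


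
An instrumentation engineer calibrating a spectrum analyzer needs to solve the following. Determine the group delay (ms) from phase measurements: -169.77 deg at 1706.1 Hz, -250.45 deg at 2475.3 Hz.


Group delay from phase difference:
tau = -d(phi)/d(omega)
d(phi) = -80.68 deg = -1.408132 rad
d(omega) = 2*pi*(2475.3 - 1706.1) = 4833.0261 rad/s
tau = -(-1.408132) / 4833.0261
    = 0.2914 ms

0.2914 ms


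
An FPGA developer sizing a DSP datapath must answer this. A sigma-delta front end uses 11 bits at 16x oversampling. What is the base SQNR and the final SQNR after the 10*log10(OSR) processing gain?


Step 1 — baseline SQNR at Nyquist:
SQNR_base = 6.02*N + 1.76
          = 6.02*11 + 1.76
          = 67.98 dB

Step 2 — oversampling processing gain:
G = 10*log10(OSR) = 10*log10(16) = 12.04 dB

Step 3 — total:
SQNR_total = 67.98 + 12.04 = 80.02 dB

Base SQNR = 67.98 dB; oversampled SQNR = 80.02 dB


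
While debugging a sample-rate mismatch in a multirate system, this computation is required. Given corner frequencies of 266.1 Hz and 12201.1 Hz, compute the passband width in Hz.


Bandwidth is the difference of -3dB frequencies:
BW = f_high - f_low
   = 12201.1 - 266.1
   = 11935.0 Hz

11935.0 Hz


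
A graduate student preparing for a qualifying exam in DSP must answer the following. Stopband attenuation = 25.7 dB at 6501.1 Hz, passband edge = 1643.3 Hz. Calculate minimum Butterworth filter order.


Butterworth filter order formula:
n = log10(10^(A/10) - 1) / (2 * log10(f_stop/f_pass))
10^(25.7/10) - 1 = 370.5352
f_stop/f_pass = 6501.1 / 1643.3 = 3.9561
n = 2.1505 -> ceil = 3

3


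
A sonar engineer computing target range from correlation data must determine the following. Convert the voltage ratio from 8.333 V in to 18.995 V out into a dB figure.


Voltage gain in dB:
G = 20 * log10(Vout / Vin)
  = 20 * log10(18.995 / 8.333)
  = 20 * log10(2.279491)
  = 20 * 0.357838
  = 7.16 dB

7.16 dB


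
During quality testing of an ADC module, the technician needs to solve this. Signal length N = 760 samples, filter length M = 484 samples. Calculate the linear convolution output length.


Linear convolution output length:
L = N + M - 1
  = 760 + 484 - 1
  = 1243 samples

1243


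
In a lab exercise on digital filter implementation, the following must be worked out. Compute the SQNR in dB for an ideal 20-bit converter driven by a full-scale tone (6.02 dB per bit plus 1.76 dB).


Theoretical SNR for a full-scale sinusoid:
SNR = 6.02 * N + 1.76
    = 6.02 * 20 + 1.76
    = 120.4 + 1.76
    = 122.16 dB

122.16 dB


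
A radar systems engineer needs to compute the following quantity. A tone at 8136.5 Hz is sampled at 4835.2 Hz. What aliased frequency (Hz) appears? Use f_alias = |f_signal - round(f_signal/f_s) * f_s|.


Compute the nearest integer multiple of fs to the signal:
n = round(8136.5 / 4835.2) = 2
f_alias = |8136.5 - 2 * 4835.2|
        = |8136.5 - 9670.4|
        = 1533.9 Hz

1533.9


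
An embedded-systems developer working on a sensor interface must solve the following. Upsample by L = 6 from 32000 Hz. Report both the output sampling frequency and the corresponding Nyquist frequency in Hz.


Step 1 — output sample rate after interpolation by L:
fs_out = L * fs_in = 6 * 32000 = 192000 Hz

Step 2 — Nyquist frequency of the output stream:
f_Nyq = fs_out / 2 = 192000 / 2 = 96000.0 Hz

fs_out = 192000 Hz; f_Nyquist = 96000.0 Hz


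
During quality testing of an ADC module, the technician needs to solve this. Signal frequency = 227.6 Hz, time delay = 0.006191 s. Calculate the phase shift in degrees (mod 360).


Phase shift from frequency and time delay:
phi = 360 * f * t_delay
    = 360 * 227.6 * 0.006191
    = 507.27 degrees
    mod 360 = 147.27 degrees

147.27 degrees


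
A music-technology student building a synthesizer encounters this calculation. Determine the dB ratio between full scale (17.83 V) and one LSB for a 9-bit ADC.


Dynamic range from full-scale to LSB:
V_min = V_max / 2^bits = 17.83 / 2^9
DR = 20 * log10(V_max / V_min)
   = 20 * log10(2^9)
   = 20 * 9 * log10(2)
   = 54.19 dB

54.19 dB


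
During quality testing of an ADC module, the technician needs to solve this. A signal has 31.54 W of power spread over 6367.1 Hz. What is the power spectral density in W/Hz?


Power spectral density:
PSD = P / BW
    = 31.54 / 6367.1
    = 0.00495359 W/Hz

0.00495359 W/Hz


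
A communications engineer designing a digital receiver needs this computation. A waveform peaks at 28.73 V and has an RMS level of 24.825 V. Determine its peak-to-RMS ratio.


Crest factor is the ratio of peak to RMS:
CF = V_peak / V_rms
   = 28.73 / 24.825
   = 1.1573

1.1573


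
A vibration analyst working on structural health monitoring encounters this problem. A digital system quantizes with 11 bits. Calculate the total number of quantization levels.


Number of quantization levels = 2^N
= 2^11
= 2048

2048


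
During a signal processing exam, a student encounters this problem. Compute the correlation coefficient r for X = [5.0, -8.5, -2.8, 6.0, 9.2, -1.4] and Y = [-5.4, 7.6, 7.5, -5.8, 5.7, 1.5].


Pearson correlation coefficient (population):
r = cov(X,Y) / (std(X) * std(Y))
Mean X = 1.25, Mean Y = 1.85
Cov(X,Y) = -18.489167
Std(X) = 6.032067, Std(Y) = 5.642325
r = -0.5432

-0.5432


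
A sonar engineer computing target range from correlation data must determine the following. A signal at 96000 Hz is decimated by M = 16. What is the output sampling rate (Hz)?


Decimation reduces the sample rate:
fs_out = fs_in / M
       = 96000 / 16
       = 6000.0 Hz

6000.0 Hz


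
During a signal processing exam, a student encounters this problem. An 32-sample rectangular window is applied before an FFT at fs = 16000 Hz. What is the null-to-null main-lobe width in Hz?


Main lobe width for a rectangular window:
Width = 2 * fs / N
      = 2 * 16000 / 32
      = 32000 / 32
      = 1000.0 Hz

1000.0 Hz


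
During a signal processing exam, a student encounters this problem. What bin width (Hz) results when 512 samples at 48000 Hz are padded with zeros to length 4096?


Frequency resolution after zero-padding:
N_padded = 512 * 8 = 4096
df = fs / N_padded
   = 48000 / 4096
   = 11.7188 Hz

11.7188 Hz


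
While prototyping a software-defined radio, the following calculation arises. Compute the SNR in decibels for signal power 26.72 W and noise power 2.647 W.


SNR in decibels:
SNR = 10 * log10(Ps / Pn)
    = 10 * log10(26.72 / 2.647)
    = 10 * log10(10.0944)
    = 10 * 1.0041
    = 10.04 dB

10.04 dB


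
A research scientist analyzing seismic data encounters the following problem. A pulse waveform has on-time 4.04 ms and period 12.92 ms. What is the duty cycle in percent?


Duty cycle as a percentage:
DC = (t_on / T) * 100
   = (4.04 / 12.92) * 100
   = 0.312693 * 100
   = 31.27 %

31.27 %


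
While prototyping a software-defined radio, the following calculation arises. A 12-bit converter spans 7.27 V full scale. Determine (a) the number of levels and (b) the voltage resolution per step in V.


Step 1 — number of quantization levels:
L = 2^N = 2^12 = 4096

Step 2 — LSB step size:
delta = Vfs / L
      = 7.27 / 4096
      = 0.0017749 V

Levels = 4096; step size = 0.0017749 V


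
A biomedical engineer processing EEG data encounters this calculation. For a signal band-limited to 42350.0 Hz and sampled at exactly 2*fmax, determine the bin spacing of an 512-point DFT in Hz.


Step 1 — Nyquist sampling rate:
fs = 2 * fmax = 2 * 42350.0 = 84700.0 Hz

Step 2 — DFT bin spacing:
df = fs / N = 84700.0 / 512 = 165.4297 Hz

165.4297 Hz


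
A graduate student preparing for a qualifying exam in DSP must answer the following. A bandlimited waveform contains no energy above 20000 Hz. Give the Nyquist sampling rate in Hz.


The Nyquist rate is twice the maximum frequency component.
fs_min = 2 * fmax
      = 2 * 20000
      = 40000 Hz

40000


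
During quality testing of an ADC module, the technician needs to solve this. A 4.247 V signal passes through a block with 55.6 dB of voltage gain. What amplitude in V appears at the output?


Output voltage from dB gain:
V_out = V_in * 10^(gain_dB / 20)
      = 4.247 * 10^(55.6 / 20)
      = 4.247 * 602.559586
      = 2559.0706 V

2559.0706 V


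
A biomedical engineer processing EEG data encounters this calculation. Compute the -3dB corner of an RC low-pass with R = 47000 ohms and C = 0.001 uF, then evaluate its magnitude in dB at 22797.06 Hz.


Step 1 — cutoff frequency:
fc = 1 / (2*pi*R*C)
C = 0.001 uF = 1e-09 F
fc = 1 / (2*pi*47000*1e-09)
   = 3386.275 Hz

Step 2 — magnitude at f = 22797.06 Hz:
|H(f)| = 1 / sqrt(1 + (f/fc)^2)
f/fc = 22797.06 / 3386.275 = 6.732194
|H| = 1 / sqrt(1 + 45.322436) = 0.1469279
|H|_dB = 20*log10(0.1469279) = -16.66 dB

fc = 3386.275 Hz; |H(22797.06 Hz)| = -16.66 dB


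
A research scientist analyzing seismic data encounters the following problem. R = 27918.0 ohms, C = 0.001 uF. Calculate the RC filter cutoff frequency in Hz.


Cutoff frequency of a first-order RC filter:
fc = 1 / (2 * pi * R * C)
C = 0.001 uF = 1e-09 F
fc = 1 / (2 * pi * 27918.0 * 1e-09)
   = 1 / 0.00017541396740584
   = 5700.800311 Hz

5700.800311 Hz


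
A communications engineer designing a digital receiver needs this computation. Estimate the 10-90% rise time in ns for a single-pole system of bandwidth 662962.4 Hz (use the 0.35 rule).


Rise time from bandwidth relationship:
tr = 0.35 / BW
   = 0.35 / 662962.4
   = 5.279334092e-07 s
   = 527.9334 ns

527.9334 ns


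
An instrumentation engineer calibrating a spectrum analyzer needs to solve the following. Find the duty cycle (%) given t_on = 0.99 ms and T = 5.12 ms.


Duty cycle as a percentage:
DC = (t_on / T) * 100
   = (0.99 / 5.12) * 100
   = 0.193359 * 100
   = 19.34 %

19.34 %


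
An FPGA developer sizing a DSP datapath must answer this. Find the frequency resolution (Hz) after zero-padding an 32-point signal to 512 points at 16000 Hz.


Frequency resolution after zero-padding:
N_padded = 32 * 16 = 512
df = fs / N_padded
   = 16000 / 512
   = 31.25 Hz

31.25 Hz


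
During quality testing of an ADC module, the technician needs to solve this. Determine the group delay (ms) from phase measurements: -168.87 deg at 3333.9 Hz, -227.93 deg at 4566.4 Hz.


Group delay from phase difference:
tau = -d(phi)/d(omega)
d(phi) = -59.06 deg = -1.030791 rad
d(omega) = 2*pi*(4566.4 - 3333.9) = 7744.0259 rad/s
tau = -(-1.030791) / 7744.0259
    = 0.1331 ms

0.1331 ms


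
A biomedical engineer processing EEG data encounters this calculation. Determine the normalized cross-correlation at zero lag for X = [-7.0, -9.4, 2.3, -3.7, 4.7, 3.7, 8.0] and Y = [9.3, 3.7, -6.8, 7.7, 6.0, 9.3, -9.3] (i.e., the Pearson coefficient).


Pearson correlation coefficient (population):
r = cov(X,Y) / (std(X) * std(Y))
Mean X = -0.2, Mean Y = 2.8429
Cov(X,Y) = -21.688571
Std(X) = 6.045541, Std(Y) = 7.152593
r = -0.5016

-0.5016


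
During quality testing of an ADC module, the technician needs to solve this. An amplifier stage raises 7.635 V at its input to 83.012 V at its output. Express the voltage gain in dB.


Voltage gain in dB:
G = 20 * log10(Vout / Vin)
  = 20 * log10(83.012 / 7.635)
  = 20 * log10(10.872561)
  = 20 * 1.036332
  = 20.73 dB

20.73 dB


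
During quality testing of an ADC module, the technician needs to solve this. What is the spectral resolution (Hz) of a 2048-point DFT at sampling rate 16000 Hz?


DFT frequency resolution:
df = fs / N
   = 16000 / 2048
   = 7.8125 Hz

7.8125 Hz


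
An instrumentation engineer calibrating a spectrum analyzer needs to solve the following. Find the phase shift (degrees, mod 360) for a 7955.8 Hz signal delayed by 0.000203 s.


Phase shift from frequency and time delay:
phi = 360 * f * t_delay
    = 360 * 7955.8 * 0.000203
    = 581.41 degrees
    mod 360 = 221.41 degrees

221.41 degrees


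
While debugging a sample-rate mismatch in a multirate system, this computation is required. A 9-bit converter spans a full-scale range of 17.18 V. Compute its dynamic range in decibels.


Dynamic range from full-scale to LSB:
V_min = V_max / 2^bits = 17.18 / 2^9
DR = 20 * log10(V_max / V_min)
   = 20 * log10(2^9)
   = 20 * 9 * log10(2)
   = 54.19 dB

54.19 dB


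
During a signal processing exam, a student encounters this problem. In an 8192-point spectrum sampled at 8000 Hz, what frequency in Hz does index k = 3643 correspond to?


Frequency of DFT bin k:
f_k = k * fs / N
    = 3643 * 8000 / 8192
    = 29144000 / 8192
    = 3557.617 Hz

3557.617 Hz


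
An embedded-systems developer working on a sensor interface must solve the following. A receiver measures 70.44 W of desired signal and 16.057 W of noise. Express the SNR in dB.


SNR in decibels:
SNR = 10 * log10(Ps / Pn)
    = 10 * log10(70.44 / 16.057)
    = 10 * log10(4.3869)
    = 10 * 0.6422
    = 6.42 dB

6.42 dB


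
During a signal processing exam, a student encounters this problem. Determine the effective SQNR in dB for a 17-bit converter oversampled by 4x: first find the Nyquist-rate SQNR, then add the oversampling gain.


Step 1 — baseline SQNR at Nyquist:
SQNR_base = 6.02*N + 1.76
          = 6.02*17 + 1.76
          = 104.1 dB

Step 2 — oversampling processing gain:
G = 10*log10(OSR) = 10*log10(4) = 6.02 dB

Step 3 — total:
SQNR_total = 104.1 + 6.02 = 110.12 dB

Base SQNR = 104.1 dB; oversampled SQNR = 110.12 dB


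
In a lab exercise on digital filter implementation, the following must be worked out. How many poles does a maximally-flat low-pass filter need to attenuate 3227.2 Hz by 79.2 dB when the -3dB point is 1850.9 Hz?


Butterworth filter order formula:
n = log10(10^(A/10) - 1) / (2 * log10(f_stop/f_pass))
10^(79.2/10) - 1 = 83176376.1103
f_stop/f_pass = 3227.2 / 1850.9 = 1.7436
n = 16.4014 -> ceil = 17

17


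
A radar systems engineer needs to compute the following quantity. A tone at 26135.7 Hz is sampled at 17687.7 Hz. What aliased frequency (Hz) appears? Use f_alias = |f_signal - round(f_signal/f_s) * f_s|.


Compute the nearest integer multiple of fs to the signal:
n = round(26135.7 / 17687.7) = 1
f_alias = |26135.7 - 1 * 17687.7|
        = |26135.7 - 17687.7|
        = 8448.0 Hz

8448.0


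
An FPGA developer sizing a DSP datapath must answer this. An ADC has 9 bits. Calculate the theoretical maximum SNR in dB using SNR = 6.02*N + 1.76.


Theoretical SNR for a full-scale sinusoid:
SNR = 6.02 * N + 1.76
    = 6.02 * 9 + 1.76
    = 54.18 + 1.76
    = 55.94 dB

55.94 dB


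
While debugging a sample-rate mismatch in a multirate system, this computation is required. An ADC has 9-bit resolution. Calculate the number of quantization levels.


Number of quantization levels = 2^N
= 2^9
= 512

512


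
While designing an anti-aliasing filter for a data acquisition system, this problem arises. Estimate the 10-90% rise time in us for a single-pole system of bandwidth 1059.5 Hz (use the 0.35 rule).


Rise time from bandwidth relationship:
tr = 0.35 / BW
   = 0.35 / 1059.5
   = 0.0003303445021 s
   = 330.3445 us

330.3445 us


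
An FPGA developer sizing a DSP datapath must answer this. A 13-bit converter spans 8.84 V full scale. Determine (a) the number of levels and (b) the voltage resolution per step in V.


Step 1 — number of quantization levels:
L = 2^N = 2^13 = 8192

Step 2 — LSB step size:
delta = Vfs / L
      = 8.84 / 8192
      = 0.0010791 V

Levels = 8192; step size = 0.0010791 V


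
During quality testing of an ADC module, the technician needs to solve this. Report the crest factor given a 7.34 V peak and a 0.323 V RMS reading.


Crest factor is the ratio of peak to RMS:
CF = V_peak / V_rms
   = 7.34 / 0.323
   = 22.7245

22.7245


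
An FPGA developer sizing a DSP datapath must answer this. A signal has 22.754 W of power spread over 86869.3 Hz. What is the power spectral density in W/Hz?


Power spectral density:
PSD = P / BW
    = 22.754 / 86869.3
    = 0.00026193 W/Hz

0.00026193 W/Hz


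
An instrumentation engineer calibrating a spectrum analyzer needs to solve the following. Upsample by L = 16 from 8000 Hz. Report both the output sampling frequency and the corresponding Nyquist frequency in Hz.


Step 1 — output sample rate after interpolation by L:
fs_out = L * fs_in = 16 * 8000 = 128000 Hz

Step 2 — Nyquist frequency of the output stream:
f_Nyq = fs_out / 2 = 128000 / 2 = 64000.0 Hz

fs_out = 128000 Hz; f_Nyquist = 64000.0 Hz


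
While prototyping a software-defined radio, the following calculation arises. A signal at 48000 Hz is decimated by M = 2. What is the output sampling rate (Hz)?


Decimation reduces the sample rate:
fs_out = fs_in / M
       = 48000 / 2
       = 24000.0 Hz

24000.0 Hz


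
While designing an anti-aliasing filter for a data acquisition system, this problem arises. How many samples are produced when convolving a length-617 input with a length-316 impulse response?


Linear convolution output length:
L = N + M - 1
  = 617 + 316 - 1
  = 932 samples

932


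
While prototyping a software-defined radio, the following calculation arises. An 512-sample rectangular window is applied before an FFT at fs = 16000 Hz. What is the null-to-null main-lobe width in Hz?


Main lobe width for a rectangular window:
Width = 2 * fs / N
      = 2 * 16000 / 512
      = 32000 / 512
      = 62.5 Hz

62.5 Hz


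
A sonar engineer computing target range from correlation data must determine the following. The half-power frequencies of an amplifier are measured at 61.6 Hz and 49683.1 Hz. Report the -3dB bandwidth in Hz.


Bandwidth is the difference of -3dB frequencies:
BW = f_high - f_low
   = 49683.1 - 61.6
   = 49621.5 Hz

49621.5 Hz


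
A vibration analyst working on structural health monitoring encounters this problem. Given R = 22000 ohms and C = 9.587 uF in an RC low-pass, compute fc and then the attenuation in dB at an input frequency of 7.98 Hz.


Step 1 — cutoff frequency:
fc = 1 / (2*pi*R*C)
C = 9.587 uF = 9.587e-06 F
fc = 1 / (2*pi*22000*9.587e-06)
   = 0.754596 Hz

Step 2 — magnitude at f = 7.98 Hz:
|H(f)| = 1 / sqrt(1 + (f/fc)^2)
f/fc = 7.98 / 0.754596 = 10.575195
|H| = 1 / sqrt(1 + 111.834749) = 0.0941409
|H|_dB = 20*log10(0.0941409) = -20.52 dB

fc = 0.754596 Hz; |H(7.98 Hz)| = -20.52 dB


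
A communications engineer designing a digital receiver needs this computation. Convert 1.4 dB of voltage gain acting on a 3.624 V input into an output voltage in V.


Output voltage from dB gain:
V_out = V_in * 10^(gain_dB / 20)
      = 3.624 * 10^(1.4 / 20)
      = 3.624 * 1.174898
      = 4.2578 V

4.2578 V


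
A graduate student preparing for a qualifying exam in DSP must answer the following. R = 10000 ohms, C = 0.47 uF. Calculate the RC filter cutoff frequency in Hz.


Cutoff frequency of a first-order RC filter:
fc = 1 / (2 * pi * R * C)
C = 0.47 uF = 4.7e-07 F
fc = 1 / (2 * pi * 10000 * 4.7e-07)
   = 1 / 0.029530970943744
   = 33.862754 Hz

33.862754 Hz


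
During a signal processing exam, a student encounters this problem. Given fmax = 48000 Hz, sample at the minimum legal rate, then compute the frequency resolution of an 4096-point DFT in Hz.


Step 1 — Nyquist sampling rate:
fs = 2 * fmax = 2 * 48000 = 96000 Hz

Step 2 — DFT bin spacing:
df = fs / N = 96000 / 4096 = 23.4375 Hz

23.4375 Hz


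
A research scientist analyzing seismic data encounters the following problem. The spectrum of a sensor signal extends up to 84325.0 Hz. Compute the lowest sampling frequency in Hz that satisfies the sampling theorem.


The Nyquist rate is twice the maximum frequency component.
fs_min = 2 * fmax
      = 2 * 84325.0
      = 168650.0 Hz

168650.0


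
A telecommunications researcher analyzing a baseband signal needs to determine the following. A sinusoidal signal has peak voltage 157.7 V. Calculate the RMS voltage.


RMS voltage for a sinusoidal waveform:
V_rms = V_peak / sqrt(2)
      = 157.7 / 1.414214
      = 111.511 V

111.511 V


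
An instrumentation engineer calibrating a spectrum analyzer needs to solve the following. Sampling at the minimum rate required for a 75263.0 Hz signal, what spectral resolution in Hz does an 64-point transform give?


Step 1 — Nyquist sampling rate:
fs = 2 * fmax = 2 * 75263.0 = 150526.0 Hz

Step 2 — DFT bin spacing:
df = fs / N = 150526.0 / 64 = 2351.9688 Hz

2351.9688 Hz


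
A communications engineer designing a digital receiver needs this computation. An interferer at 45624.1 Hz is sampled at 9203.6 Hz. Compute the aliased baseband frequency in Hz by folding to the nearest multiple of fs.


Compute the nearest integer multiple of fs to the signal:
n = round(45624.1 / 9203.6) = 5
f_alias = |45624.1 - 5 * 9203.6|
        = |45624.1 - 46018.0|
        = 393.9 Hz

393.9
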